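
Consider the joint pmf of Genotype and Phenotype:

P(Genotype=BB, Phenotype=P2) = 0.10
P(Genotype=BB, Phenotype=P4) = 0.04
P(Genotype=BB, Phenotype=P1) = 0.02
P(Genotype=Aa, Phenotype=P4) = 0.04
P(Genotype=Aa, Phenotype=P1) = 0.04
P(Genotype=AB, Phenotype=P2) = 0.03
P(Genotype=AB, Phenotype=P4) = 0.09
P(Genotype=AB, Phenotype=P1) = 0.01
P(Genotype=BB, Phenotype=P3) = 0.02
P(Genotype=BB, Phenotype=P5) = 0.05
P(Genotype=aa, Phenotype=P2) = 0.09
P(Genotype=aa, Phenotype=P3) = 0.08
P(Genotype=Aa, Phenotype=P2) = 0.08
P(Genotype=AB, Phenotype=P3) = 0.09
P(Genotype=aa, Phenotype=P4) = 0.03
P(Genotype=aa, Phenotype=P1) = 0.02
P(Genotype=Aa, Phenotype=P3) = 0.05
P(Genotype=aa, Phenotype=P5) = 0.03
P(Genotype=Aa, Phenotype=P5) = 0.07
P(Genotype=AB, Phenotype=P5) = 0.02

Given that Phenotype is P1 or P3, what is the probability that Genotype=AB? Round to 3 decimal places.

0.303

P(Phenotype=P1) = 0.04 + 0.02 + 0.01 + 0.02 = 0.09.
P(Phenotype=P3) = 0.05 + 0.08 + 0.09 + 0.02 = 0.24.
P(Phenotype ∈ {P1, P3}) = 0.09 + 0.24 = 0.33; P(Genotype=AB, Phenotype ∈ {P1, P3}) = 0.01 + 0.09 = 0.10.
P(Genotype=AB | Phenotype ∈ {P1, P3}) = 0.10/0.33 = 0.303.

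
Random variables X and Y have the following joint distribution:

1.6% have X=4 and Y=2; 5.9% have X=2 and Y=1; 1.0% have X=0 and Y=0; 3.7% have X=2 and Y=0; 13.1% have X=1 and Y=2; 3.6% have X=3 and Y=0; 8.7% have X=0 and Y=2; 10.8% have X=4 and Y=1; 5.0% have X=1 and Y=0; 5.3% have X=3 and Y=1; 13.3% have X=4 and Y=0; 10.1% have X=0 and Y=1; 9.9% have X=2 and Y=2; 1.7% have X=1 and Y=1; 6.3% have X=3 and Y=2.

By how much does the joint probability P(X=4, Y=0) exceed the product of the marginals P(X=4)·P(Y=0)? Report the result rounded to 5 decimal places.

P(X=4) = 0.133 + 0.108 + 0.016 = 0.257.
P(Y=0) = 0.010 + 0.050 + 0.037 + 0.036 + 0.133 = 0.266.
P(X=4, Y=0) − P(X=4)P(Y=0) = 0.133 − 0.257×0.266 = 0.06464.

0.06464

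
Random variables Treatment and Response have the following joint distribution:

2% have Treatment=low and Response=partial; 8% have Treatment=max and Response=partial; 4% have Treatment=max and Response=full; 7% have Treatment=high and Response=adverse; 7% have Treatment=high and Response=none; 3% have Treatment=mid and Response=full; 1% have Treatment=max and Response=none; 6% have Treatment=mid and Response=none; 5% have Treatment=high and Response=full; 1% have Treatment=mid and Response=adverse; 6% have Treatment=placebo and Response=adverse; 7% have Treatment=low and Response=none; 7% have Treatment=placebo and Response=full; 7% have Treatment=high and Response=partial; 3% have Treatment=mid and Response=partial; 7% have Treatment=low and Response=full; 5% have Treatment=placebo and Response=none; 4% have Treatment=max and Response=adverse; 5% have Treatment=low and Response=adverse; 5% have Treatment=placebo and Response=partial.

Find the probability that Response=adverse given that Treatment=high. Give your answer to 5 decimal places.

0.26923

P(Treatment=high) = 0.07 + 0.07 + 0.05 + 0.07 = 0.26.
P(Response=adverse | Treatment=high) = 0.07/0.26 = 0.26923.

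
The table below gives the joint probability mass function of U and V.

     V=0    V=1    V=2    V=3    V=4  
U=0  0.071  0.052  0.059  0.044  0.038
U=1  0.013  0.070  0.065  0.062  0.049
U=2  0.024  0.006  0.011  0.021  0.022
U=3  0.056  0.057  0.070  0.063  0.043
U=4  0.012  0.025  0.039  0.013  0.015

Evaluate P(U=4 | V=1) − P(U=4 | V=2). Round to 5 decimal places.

-0.04079

P(V=1) = 0.052 + 0.070 + 0.006 + 0.057 + 0.025 = 0.210; P(U=4 | V=1) = 0.025/0.210 = 0.119048.
P(V=2) = 0.059 + 0.065 + 0.011 + 0.070 + 0.039 = 0.244; P(U=4 | V=2) = 0.039/0.244 = 0.159836.
Difference = -0.04079.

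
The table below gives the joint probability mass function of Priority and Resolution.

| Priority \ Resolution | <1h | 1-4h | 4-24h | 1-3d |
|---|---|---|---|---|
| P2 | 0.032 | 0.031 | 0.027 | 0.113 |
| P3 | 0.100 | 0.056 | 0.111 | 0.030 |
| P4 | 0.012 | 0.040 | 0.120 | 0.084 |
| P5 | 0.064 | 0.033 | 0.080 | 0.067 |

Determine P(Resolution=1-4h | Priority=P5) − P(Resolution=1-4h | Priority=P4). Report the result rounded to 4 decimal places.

-0.0210

P(Priority=P5) = 0.064 + 0.033 + 0.080 + 0.067 = 0.244; P(Resolution=1-4h | Priority=P5) = 0.033/0.244 = 0.13525.
P(Priority=P4) = 0.012 + 0.040 + 0.120 + 0.084 = 0.256; P(Resolution=1-4h | Priority=P4) = 0.040/0.256 = 0.15625.
Difference = -0.0210.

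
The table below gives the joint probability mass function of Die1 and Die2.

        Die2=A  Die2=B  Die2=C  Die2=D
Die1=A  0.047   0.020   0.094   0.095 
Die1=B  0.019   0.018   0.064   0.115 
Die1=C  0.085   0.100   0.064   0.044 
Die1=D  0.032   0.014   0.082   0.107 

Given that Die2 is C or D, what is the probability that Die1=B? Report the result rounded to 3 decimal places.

0.269

P(Die2=C) = 0.094 + 0.064 + 0.064 + 0.082 = 0.304.
P(Die2=D) = 0.095 + 0.115 + 0.044 + 0.107 = 0.361.
P(Die2 ∈ {C, D}) = 0.304 + 0.361 = 0.665; P(Die1=B, Die2 ∈ {C, D}) = 0.064 + 0.115 = 0.179.
P(Die1=B | Die2 ∈ {C, D}) = 0.179/0.665 = 0.269.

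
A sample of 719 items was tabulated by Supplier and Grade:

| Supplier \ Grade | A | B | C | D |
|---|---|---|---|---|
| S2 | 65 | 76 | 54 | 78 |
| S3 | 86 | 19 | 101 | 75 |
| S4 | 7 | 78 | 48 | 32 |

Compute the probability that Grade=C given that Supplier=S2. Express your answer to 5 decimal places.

Total with Supplier=S2: 65 + 76 + 54 + 78 = 273.
P(Grade=C | Supplier=S2) = 54/273 = 0.19780.

0.19780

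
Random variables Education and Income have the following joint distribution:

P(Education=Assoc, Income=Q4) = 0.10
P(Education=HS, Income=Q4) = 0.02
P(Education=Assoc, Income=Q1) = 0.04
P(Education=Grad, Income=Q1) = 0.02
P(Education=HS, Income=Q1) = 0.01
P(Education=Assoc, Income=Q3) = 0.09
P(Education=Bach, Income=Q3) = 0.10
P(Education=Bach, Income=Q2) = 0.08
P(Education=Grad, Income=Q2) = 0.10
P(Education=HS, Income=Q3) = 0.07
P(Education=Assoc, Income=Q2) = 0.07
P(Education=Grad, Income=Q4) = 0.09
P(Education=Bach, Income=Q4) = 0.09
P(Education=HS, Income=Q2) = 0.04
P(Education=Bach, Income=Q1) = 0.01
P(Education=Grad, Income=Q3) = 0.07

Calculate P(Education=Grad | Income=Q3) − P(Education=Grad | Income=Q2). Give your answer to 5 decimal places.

-0.13271

P(Income=Q3) = 0.07 + 0.09 + 0.10 + 0.07 = 0.33; P(Education=Grad | Income=Q3) = 0.07/0.33 = 0.212121.
P(Income=Q2) = 0.04 + 0.07 + 0.08 + 0.10 = 0.29; P(Education=Grad | Income=Q2) = 0.10/0.29 = 0.344828.
Difference = -0.13271.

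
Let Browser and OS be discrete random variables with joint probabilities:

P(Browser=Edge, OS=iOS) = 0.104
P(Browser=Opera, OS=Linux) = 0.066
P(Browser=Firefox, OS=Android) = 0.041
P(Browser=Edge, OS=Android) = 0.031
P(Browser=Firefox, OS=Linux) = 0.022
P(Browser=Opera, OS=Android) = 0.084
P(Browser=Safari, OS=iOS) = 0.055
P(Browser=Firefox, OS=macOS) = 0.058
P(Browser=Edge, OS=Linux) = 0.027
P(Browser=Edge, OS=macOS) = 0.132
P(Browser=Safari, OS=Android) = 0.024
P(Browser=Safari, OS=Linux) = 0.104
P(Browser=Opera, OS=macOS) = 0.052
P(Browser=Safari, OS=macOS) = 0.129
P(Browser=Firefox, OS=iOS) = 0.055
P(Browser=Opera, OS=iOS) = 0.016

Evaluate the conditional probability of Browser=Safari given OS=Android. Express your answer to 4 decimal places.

0.1333

P(OS=Android) = 0.041 + 0.024 + 0.031 + 0.084 = 0.180.
P(Browser=Safari | OS=Android) = 0.024/0.180 = 0.1333.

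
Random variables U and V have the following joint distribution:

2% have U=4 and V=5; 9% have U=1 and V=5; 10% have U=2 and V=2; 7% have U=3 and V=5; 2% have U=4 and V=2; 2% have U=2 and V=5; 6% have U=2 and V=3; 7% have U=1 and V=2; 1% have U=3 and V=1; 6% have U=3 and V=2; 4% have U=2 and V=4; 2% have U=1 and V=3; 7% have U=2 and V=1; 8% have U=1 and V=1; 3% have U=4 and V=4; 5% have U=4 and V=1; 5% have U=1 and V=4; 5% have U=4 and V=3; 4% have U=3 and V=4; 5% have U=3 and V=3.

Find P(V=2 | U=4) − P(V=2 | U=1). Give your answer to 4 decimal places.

P(U=4) = 0.05 + 0.02 + 0.05 + 0.03 + 0.02 = 0.17; P(V=2 | U=4) = 0.02/0.17 = 0.11765.
P(U=1) = 0.08 + 0.07 + 0.02 + 0.05 + 0.09 = 0.31; P(V=2 | U=1) = 0.07/0.31 = 0.22581.
Difference = -0.1082.

-0.1082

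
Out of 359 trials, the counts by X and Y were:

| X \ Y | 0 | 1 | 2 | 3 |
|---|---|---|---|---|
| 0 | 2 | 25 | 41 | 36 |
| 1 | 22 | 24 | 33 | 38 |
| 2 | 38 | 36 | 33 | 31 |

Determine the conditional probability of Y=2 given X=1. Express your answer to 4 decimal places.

0.2821

Total with X=1: 22 + 24 + 33 + 38 = 117.
P(Y=2 | X=1) = 33/117 = 0.2821.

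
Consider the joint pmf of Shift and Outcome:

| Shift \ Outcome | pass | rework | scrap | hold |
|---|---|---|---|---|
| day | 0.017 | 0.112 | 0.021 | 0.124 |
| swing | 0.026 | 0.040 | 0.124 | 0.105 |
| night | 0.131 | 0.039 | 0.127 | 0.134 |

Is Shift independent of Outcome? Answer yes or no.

P(Shift=day) = 0.274 and P(Outcome=rework) = 0.191, so their product is 0.05233, but P(Shift=day, Outcome=rework) = 0.112. Since these differ, Shift and Outcome are not independent.

no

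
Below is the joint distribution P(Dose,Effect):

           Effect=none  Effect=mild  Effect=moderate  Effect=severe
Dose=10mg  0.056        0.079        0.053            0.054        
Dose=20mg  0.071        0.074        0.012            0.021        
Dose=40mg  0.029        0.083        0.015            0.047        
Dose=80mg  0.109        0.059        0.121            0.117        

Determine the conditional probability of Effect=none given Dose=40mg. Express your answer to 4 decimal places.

P(Dose=40mg) = 0.029 + 0.083 + 0.015 + 0.047 = 0.174.
P(Effect=none | Dose=40mg) = 0.029/0.174 = 0.1667.

0.1667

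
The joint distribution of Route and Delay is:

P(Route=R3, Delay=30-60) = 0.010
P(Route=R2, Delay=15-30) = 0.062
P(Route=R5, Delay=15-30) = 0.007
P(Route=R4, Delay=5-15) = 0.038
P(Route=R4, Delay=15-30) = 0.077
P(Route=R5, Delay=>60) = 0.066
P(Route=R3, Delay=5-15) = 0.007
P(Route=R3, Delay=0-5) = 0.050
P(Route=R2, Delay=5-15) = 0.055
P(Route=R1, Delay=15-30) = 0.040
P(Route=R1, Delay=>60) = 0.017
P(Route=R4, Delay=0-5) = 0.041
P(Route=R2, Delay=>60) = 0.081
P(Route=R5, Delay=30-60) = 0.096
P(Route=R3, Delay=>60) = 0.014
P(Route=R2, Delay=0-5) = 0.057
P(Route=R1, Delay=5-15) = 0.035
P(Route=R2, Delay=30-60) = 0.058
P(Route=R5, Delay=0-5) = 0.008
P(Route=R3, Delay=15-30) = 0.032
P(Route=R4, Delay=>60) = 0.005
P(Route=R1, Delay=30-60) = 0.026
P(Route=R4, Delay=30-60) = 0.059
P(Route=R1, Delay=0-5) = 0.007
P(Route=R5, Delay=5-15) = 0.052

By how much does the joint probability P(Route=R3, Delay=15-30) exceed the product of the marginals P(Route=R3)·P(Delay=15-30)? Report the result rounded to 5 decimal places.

P(Route=R3) = 0.050 + 0.007 + 0.032 + 0.010 + 0.014 = 0.113.
P(Delay=15-30) = 0.040 + 0.062 + 0.032 + 0.077 + 0.007 = 0.218.
P(Route=R3, Delay=15-30) − P(Route=R3)P(Delay=15-30) = 0.032 − 0.113×0.218 = 0.00737.

0.00737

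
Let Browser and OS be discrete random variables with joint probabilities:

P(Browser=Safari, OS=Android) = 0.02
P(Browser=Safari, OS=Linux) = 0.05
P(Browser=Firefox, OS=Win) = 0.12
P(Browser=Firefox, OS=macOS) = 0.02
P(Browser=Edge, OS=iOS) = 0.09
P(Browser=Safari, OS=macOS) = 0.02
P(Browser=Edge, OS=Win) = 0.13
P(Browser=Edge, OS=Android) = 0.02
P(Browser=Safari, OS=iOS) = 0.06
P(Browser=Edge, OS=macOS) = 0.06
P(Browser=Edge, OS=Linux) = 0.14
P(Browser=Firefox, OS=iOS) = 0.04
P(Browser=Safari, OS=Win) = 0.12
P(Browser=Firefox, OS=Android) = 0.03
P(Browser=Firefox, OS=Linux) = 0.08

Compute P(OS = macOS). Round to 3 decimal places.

0.100

P(OS=macOS) = 0.02 + 0.02 + 0.06 = 0.10.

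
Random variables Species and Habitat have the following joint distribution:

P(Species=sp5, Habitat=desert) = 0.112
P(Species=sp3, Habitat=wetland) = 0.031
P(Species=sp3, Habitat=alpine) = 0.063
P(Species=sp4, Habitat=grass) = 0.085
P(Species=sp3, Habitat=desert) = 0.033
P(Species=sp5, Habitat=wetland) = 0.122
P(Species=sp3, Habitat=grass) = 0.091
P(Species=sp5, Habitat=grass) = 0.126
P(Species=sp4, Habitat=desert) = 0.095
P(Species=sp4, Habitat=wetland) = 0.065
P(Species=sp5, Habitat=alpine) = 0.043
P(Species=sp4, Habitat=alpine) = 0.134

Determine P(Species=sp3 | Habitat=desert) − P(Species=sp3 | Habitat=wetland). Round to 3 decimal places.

-0.005

P(Habitat=desert) = 0.033 + 0.095 + 0.112 = 0.240; P(Species=sp3 | Habitat=desert) = 0.033/0.240 = 0.1375.
P(Habitat=wetland) = 0.031 + 0.065 + 0.122 = 0.218; P(Species=sp3 | Habitat=wetland) = 0.031/0.218 = 0.1422.
Difference = -0.005.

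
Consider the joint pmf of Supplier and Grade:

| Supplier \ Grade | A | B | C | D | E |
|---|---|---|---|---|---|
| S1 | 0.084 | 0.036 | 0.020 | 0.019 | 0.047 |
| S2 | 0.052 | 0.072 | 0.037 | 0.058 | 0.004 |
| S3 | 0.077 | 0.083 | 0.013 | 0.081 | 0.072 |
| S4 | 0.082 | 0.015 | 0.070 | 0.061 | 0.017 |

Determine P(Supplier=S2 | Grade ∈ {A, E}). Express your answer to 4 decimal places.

P(Grade=A) = 0.084 + 0.052 + 0.077 + 0.082 = 0.295.
P(Grade=E) = 0.047 + 0.004 + 0.072 + 0.017 = 0.140.
P(Grade ∈ {A, E}) = 0.295 + 0.140 = 0.435; P(Supplier=S2, Grade ∈ {A, E}) = 0.052 + 0.004 = 0.056.
P(Supplier=S2 | Grade ∈ {A, E}) = 0.056/0.435 = 0.1287.

0.1287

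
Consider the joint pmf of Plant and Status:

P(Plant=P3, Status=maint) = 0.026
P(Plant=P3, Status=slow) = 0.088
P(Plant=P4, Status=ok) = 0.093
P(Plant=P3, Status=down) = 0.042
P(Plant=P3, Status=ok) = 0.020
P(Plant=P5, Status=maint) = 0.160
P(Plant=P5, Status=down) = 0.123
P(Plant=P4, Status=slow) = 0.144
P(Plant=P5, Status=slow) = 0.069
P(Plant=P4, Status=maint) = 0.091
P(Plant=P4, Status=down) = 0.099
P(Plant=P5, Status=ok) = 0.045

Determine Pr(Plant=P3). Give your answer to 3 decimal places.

0.176

P(Plant=P3) = 0.020 + 0.088 + 0.042 + 0.026 = 0.176.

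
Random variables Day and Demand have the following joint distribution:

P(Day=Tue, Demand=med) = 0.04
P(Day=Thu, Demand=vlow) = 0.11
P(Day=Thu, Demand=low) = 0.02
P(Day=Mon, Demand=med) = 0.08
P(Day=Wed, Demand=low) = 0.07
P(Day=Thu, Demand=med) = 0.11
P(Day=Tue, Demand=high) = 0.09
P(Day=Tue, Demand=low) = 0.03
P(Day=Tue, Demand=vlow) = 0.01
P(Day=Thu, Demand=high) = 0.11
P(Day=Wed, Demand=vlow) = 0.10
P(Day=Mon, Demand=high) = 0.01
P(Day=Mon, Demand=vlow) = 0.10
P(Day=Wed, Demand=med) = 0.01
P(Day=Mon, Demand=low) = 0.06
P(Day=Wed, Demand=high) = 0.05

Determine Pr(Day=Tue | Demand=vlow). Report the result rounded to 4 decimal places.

P(Demand=vlow) = 0.10 + 0.01 + 0.10 + 0.11 = 0.32.
P(Day=Tue | Demand=vlow) = 0.01/0.32 = 0.0313.

0.0313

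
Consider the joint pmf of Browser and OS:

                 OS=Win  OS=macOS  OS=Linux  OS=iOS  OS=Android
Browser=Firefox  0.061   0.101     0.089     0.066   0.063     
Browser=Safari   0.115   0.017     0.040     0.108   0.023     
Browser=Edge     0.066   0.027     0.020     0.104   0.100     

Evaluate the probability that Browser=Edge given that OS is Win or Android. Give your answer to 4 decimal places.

P(OS=Win) = 0.061 + 0.115 + 0.066 = 0.242.
P(OS=Android) = 0.063 + 0.023 + 0.100 = 0.186.
P(OS ∈ {Win, Android}) = 0.242 + 0.186 = 0.428; P(Browser=Edge, OS ∈ {Win, Android}) = 0.066 + 0.100 = 0.166.
P(Browser=Edge | OS ∈ {Win, Android}) = 0.166/0.428 = 0.3879.

0.3879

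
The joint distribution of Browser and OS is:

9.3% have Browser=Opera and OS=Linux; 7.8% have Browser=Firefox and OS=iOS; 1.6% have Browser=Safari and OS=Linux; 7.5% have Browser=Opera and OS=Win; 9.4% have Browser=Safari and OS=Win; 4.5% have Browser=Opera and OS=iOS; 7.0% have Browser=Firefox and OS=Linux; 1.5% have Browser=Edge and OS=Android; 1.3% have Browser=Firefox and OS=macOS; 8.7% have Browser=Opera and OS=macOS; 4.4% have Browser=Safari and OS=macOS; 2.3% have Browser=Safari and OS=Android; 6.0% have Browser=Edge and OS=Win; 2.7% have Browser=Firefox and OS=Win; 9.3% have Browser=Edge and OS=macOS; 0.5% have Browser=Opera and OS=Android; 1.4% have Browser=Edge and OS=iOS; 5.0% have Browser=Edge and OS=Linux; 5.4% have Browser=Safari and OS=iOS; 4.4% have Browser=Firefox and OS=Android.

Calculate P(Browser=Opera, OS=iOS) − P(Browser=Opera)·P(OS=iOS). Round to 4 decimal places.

-0.0133

P(Browser=Opera) = 0.075 + 0.087 + 0.093 + 0.045 + 0.005 = 0.305.
P(OS=iOS) = 0.078 + 0.054 + 0.014 + 0.045 = 0.191.
P(Browser=Opera, OS=iOS) − P(Browser=Opera)P(OS=iOS) = 0.045 − 0.305×0.191 = -0.0133.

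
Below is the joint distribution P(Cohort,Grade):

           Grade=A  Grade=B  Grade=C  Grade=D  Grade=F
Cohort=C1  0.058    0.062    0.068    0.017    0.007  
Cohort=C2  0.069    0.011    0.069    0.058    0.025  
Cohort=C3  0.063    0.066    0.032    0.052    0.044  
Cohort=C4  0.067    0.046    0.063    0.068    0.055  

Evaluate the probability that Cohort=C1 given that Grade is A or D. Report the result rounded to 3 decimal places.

0.166

P(Grade=A) = 0.058 + 0.069 + 0.063 + 0.067 = 0.257.
P(Grade=D) = 0.017 + 0.058 + 0.052 + 0.068 = 0.195.
P(Grade ∈ {A, D}) = 0.257 + 0.195 = 0.452; P(Cohort=C1, Grade ∈ {A, D}) = 0.058 + 0.017 = 0.075.
P(Cohort=C1 | Grade ∈ {A, D}) = 0.075/0.452 = 0.166.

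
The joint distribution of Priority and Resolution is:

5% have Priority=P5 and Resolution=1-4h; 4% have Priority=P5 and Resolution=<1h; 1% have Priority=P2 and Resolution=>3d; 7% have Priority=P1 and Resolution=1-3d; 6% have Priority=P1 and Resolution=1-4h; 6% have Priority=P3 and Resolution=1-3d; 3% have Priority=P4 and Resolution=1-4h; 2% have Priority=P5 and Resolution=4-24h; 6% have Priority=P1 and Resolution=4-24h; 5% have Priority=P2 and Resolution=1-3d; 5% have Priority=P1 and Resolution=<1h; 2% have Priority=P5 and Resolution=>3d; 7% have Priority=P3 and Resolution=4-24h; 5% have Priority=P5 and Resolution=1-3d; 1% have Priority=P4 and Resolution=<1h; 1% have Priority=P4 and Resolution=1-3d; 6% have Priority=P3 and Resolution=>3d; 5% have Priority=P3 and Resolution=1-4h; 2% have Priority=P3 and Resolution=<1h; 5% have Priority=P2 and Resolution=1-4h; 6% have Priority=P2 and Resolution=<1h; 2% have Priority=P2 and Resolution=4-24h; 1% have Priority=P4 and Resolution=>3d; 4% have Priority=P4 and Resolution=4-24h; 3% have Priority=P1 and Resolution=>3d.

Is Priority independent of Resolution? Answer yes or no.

no

P(Priority=P3) = 0.26 and P(Resolution=<1h) = 0.18, so their product is 0.0468, but P(Priority=P3, Resolution=<1h) = 0.02. Since these differ, Priority and Resolution are not independent.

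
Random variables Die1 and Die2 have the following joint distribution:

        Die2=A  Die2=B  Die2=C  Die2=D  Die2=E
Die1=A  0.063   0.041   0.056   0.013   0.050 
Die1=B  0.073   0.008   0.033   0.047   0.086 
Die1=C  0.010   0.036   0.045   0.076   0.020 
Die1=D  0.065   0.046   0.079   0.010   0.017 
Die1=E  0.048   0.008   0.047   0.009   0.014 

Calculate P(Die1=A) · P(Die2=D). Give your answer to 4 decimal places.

P(Die1=A) = 0.063 + 0.041 + 0.056 + 0.013 + 0.050 = 0.223.
P(Die2=D) = 0.013 + 0.047 + 0.076 + 0.010 + 0.009 = 0.155.
Product: 0.223 × 0.155 = 0.0346.

0.0346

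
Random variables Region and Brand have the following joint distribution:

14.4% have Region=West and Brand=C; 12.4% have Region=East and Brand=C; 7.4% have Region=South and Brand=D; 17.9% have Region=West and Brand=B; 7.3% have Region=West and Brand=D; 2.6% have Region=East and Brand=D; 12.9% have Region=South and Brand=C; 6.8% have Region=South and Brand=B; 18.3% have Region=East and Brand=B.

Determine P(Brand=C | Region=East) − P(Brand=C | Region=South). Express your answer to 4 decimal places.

P(Region=East) = 0.183 + 0.124 + 0.026 = 0.333; P(Brand=C | Region=East) = 0.124/0.333 = 0.37237.
P(Region=South) = 0.068 + 0.129 + 0.074 = 0.271; P(Brand=C | Region=South) = 0.129/0.271 = 0.47601.
Difference = -0.1036.

-0.1036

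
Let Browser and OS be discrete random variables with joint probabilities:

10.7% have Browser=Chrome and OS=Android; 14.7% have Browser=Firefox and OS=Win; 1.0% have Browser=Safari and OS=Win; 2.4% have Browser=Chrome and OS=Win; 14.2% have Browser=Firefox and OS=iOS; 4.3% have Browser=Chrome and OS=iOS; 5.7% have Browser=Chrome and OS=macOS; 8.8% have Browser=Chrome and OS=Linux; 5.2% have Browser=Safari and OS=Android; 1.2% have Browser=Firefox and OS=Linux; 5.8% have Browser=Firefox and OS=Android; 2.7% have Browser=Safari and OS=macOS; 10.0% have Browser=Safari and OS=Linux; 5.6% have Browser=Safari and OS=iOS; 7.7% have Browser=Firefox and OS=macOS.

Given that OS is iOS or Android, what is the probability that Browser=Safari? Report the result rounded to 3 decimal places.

P(OS=iOS) = 0.043 + 0.142 + 0.056 = 0.241.
P(OS=Android) = 0.107 + 0.058 + 0.052 = 0.217.
P(OS ∈ {iOS, Android}) = 0.241 + 0.217 = 0.458; P(Browser=Safari, OS ∈ {iOS, Android}) = 0.056 + 0.052 = 0.108.
P(Browser=Safari | OS ∈ {iOS, Android}) = 0.108/0.458 = 0.236.

0.236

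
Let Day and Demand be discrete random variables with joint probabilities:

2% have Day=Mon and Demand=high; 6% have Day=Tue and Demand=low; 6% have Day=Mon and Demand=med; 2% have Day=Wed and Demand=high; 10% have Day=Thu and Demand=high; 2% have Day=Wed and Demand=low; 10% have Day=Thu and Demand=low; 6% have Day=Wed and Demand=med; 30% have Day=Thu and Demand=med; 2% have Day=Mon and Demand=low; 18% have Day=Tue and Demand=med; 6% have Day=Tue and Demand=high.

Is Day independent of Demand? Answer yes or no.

yes

Every cell satisfies P(Day,Demand) = P(Day)·P(Demand). For instance P(Day=Tue) = 0.30, P(Demand=med) = 0.60, and 0.30×0.60 = 0.18 matches the joint entry. So Day and Demand are independent.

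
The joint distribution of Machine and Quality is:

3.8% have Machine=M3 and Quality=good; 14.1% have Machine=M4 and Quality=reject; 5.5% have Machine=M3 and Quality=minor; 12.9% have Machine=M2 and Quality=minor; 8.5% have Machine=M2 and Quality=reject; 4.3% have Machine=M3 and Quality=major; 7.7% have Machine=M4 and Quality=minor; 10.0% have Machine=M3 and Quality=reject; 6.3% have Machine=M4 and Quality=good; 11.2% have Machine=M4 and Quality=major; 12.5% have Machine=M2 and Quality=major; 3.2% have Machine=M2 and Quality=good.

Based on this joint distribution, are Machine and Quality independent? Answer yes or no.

P(Machine=M2) = 0.371 and P(Quality=reject) = 0.326, so their product is 0.12095, but P(Machine=M2, Quality=reject) = 0.085. Since these differ, Machine and Quality are not independent.

no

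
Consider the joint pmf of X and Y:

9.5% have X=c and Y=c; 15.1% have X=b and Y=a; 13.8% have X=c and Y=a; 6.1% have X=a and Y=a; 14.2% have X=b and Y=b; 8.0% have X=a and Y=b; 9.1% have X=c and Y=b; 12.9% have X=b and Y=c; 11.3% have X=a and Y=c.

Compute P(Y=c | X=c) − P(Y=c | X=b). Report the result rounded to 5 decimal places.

P(X=c) = 0.138 + 0.091 + 0.095 = 0.324; P(Y=c | X=c) = 0.095/0.324 = 0.293210.
P(X=b) = 0.151 + 0.142 + 0.129 = 0.422; P(Y=c | X=b) = 0.129/0.422 = 0.305687.
Difference = -0.01248.

-0.01248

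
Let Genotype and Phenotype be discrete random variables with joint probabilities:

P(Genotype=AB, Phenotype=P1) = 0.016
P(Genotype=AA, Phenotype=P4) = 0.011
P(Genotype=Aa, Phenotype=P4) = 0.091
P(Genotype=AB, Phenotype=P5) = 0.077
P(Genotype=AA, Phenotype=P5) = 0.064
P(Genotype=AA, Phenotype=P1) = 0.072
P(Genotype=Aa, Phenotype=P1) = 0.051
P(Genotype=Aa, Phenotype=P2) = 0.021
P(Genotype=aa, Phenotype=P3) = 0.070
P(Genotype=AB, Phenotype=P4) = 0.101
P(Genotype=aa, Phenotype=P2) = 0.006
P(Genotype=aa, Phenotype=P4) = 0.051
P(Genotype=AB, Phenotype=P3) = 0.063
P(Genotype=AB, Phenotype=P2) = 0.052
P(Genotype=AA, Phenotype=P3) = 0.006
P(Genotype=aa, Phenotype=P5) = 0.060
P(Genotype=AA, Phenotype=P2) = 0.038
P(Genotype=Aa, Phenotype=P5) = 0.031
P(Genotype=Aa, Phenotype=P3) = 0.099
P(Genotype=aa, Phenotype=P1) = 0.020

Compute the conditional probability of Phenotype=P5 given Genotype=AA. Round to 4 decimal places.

0.3351

P(Genotype=AA) = 0.072 + 0.038 + 0.006 + 0.011 + 0.064 = 0.191.
P(Phenotype=P5 | Genotype=AA) = 0.064/0.191 = 0.3351.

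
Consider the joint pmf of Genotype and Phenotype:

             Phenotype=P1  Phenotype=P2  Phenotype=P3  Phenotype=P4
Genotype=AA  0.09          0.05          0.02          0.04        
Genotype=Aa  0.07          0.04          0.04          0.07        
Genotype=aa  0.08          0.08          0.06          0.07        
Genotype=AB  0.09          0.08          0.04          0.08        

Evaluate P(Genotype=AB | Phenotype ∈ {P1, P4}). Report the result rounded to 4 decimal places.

0.2881

P(Phenotype=P1) = 0.09 + 0.07 + 0.08 + 0.09 = 0.33.
P(Phenotype=P4) = 0.04 + 0.07 + 0.07 + 0.08 = 0.26.
P(Phenotype ∈ {P1, P4}) = 0.33 + 0.26 = 0.59; P(Genotype=AB, Phenotype ∈ {P1, P4}) = 0.09 + 0.08 = 0.17.
P(Genotype=AB | Phenotype ∈ {P1, P4}) = 0.17/0.59 = 0.2881.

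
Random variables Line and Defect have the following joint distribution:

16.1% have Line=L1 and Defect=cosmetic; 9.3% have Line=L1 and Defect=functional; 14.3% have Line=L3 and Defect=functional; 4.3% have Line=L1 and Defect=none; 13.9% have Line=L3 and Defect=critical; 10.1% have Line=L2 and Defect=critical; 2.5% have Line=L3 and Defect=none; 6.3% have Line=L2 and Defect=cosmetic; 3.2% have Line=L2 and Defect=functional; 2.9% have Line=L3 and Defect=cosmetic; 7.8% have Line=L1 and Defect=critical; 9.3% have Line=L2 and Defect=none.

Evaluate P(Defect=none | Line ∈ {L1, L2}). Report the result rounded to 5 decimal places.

0.20482

P(Line=L1) = 0.043 + 0.161 + 0.093 + 0.078 = 0.375.
P(Line=L2) = 0.093 + 0.063 + 0.032 + 0.101 = 0.289.
P(Line ∈ {L1, L2}) = 0.375 + 0.289 = 0.664; P(Defect=none, Line ∈ {L1, L2}) = 0.043 + 0.093 = 0.136.
P(Defect=none | Line ∈ {L1, L2}) = 0.136/0.664 = 0.20482.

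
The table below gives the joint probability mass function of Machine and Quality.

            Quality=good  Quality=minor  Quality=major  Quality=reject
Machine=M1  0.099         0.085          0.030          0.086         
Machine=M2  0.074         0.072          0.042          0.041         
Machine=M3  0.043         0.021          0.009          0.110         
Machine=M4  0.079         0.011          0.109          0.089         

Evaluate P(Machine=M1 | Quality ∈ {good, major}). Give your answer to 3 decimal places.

0.266

P(Quality=good) = 0.099 + 0.074 + 0.043 + 0.079 = 0.295.
P(Quality=major) = 0.030 + 0.042 + 0.009 + 0.109 = 0.190.
P(Quality ∈ {good, major}) = 0.295 + 0.190 = 0.485; P(Machine=M1, Quality ∈ {good, major}) = 0.099 + 0.030 = 0.129.
P(Machine=M1 | Quality ∈ {good, major}) = 0.129/0.485 = 0.266.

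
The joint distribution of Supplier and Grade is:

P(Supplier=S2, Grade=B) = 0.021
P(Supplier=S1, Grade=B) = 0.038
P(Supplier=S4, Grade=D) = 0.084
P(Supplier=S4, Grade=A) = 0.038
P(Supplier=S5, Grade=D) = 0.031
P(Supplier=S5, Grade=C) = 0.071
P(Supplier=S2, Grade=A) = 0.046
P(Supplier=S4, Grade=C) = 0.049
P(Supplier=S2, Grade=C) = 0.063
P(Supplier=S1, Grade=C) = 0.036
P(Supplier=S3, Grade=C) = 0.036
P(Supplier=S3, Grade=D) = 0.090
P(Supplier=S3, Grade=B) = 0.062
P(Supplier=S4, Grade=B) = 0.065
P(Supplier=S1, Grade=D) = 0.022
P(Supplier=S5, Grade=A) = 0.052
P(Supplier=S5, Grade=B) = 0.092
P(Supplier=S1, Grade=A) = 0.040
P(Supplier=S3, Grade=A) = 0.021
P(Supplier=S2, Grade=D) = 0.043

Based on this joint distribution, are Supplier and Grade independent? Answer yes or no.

P(Supplier=S5) = 0.246 and P(Grade=D) = 0.270, so their product is 0.06642, but P(Supplier=S5, Grade=D) = 0.031. Since these differ, Supplier and Grade are not independent.

no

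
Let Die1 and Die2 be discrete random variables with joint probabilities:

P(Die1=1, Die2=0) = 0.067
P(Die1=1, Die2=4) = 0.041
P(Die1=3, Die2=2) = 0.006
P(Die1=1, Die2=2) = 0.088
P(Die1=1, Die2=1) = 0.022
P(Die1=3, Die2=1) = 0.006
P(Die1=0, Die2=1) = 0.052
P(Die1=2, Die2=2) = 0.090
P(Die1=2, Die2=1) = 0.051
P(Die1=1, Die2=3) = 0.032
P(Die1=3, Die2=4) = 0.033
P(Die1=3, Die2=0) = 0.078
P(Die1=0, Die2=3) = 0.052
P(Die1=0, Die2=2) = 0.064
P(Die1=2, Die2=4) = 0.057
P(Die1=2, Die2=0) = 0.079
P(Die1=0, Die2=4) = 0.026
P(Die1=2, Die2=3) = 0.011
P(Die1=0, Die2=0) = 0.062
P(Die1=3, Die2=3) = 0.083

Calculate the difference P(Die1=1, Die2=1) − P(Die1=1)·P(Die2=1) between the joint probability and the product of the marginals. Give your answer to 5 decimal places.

P(Die1=1) = 0.067 + 0.022 + 0.088 + 0.032 + 0.041 = 0.250.
P(Die2=1) = 0.052 + 0.022 + 0.051 + 0.006 = 0.131.
P(Die1=1, Die2=1) − P(Die1=1)P(Die2=1) = 0.022 − 0.250×0.131 = -0.01075.

-0.01075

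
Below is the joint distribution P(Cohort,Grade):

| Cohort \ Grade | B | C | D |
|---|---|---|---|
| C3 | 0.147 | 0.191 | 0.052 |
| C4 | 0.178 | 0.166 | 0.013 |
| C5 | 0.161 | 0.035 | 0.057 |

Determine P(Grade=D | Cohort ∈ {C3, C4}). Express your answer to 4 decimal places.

0.0870

P(Cohort=C3) = 0.147 + 0.191 + 0.052 = 0.390.
P(Cohort=C4) = 0.178 + 0.166 + 0.013 = 0.357.
P(Cohort ∈ {C3, C4}) = 0.390 + 0.357 = 0.747; P(Grade=D, Cohort ∈ {C3, C4}) = 0.052 + 0.013 = 0.065.
P(Grade=D | Cohort ∈ {C3, C4}) = 0.065/0.747 = 0.0870.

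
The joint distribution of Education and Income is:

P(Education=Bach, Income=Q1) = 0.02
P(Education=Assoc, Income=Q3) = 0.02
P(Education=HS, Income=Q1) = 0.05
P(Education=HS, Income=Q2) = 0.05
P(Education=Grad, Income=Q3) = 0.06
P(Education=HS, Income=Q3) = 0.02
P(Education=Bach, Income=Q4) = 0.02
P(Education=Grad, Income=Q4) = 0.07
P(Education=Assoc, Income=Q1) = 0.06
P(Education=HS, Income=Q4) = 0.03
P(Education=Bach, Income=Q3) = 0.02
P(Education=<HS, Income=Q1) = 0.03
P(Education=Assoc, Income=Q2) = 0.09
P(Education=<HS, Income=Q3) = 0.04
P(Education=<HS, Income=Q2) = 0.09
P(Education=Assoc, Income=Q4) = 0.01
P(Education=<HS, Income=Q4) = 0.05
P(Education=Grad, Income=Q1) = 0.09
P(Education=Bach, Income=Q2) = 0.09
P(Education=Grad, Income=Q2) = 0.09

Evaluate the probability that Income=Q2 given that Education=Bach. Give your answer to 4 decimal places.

P(Education=Bach) = 0.02 + 0.09 + 0.02 + 0.02 = 0.15.
P(Income=Q2 | Education=Bach) = 0.09/0.15 = 0.6000.

0.6000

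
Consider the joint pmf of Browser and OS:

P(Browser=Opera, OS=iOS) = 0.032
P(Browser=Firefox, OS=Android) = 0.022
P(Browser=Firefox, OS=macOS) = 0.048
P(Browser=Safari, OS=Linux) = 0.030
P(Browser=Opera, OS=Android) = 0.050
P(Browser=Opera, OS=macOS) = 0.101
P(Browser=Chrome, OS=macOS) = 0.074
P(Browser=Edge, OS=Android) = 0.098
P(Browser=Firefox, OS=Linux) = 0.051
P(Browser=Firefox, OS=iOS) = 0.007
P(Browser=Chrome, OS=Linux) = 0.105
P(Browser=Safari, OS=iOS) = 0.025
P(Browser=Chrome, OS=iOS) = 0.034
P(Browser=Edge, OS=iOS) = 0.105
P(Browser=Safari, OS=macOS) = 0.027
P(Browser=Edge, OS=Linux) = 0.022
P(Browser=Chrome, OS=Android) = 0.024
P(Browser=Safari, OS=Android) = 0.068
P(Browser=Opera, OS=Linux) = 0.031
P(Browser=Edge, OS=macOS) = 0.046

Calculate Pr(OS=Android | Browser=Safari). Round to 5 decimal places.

0.45333

P(Browser=Safari) = 0.027 + 0.030 + 0.025 + 0.068 = 0.150.
P(OS=Android | Browser=Safari) = 0.068/0.150 = 0.45333.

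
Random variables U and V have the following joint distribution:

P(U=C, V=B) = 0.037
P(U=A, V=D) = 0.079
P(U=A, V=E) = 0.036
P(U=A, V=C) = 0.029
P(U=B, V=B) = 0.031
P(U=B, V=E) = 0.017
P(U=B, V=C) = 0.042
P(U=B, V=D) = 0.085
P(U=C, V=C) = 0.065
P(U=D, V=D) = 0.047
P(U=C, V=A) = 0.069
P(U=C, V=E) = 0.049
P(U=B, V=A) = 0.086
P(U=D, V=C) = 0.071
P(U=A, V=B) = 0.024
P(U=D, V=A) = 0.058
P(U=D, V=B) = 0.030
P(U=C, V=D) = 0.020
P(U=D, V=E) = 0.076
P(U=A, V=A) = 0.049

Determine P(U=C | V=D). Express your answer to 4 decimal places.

0.0866

P(V=D) = 0.079 + 0.085 + 0.020 + 0.047 = 0.231.
P(U=C | V=D) = 0.020/0.231 = 0.0866.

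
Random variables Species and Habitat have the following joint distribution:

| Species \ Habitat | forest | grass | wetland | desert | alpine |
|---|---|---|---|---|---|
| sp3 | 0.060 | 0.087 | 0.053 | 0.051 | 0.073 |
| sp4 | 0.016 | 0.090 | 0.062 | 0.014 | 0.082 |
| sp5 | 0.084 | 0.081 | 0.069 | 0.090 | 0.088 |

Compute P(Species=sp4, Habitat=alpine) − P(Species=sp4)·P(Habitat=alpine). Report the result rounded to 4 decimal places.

P(Species=sp4) = 0.016 + 0.090 + 0.062 + 0.014 + 0.082 = 0.264.
P(Habitat=alpine) = 0.073 + 0.082 + 0.088 = 0.243.
P(Species=sp4, Habitat=alpine) − P(Species=sp4)P(Habitat=alpine) = 0.082 − 0.264×0.243 = 0.0178.

0.0178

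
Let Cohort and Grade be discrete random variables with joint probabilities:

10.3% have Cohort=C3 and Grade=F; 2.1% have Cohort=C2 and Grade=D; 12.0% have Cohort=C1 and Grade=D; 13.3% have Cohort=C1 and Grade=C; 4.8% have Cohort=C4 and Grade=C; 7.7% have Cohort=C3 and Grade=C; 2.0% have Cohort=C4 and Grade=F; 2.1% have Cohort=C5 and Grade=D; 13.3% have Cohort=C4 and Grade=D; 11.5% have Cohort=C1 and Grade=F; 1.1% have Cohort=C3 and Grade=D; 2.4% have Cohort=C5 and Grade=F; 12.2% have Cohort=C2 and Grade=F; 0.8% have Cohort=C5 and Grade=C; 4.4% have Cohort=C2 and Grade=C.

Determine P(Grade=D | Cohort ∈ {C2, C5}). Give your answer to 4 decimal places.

0.1750

P(Cohort=C2) = 0.044 + 0.021 + 0.122 = 0.187.
P(Cohort=C5) = 0.008 + 0.021 + 0.024 = 0.053.
P(Cohort ∈ {C2, C5}) = 0.187 + 0.053 = 0.240; P(Grade=D, Cohort ∈ {C2, C5}) = 0.021 + 0.021 = 0.042.
P(Grade=D | Cohort ∈ {C2, C5}) = 0.042/0.240 = 0.1750.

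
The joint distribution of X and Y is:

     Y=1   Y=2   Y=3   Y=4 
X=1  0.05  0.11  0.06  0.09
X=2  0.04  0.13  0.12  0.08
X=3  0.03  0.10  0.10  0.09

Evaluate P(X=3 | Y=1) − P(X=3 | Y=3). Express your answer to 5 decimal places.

-0.10714

P(Y=1) = 0.05 + 0.04 + 0.03 = 0.12; P(X=3 | Y=1) = 0.03/0.12 = 0.250000.
P(Y=3) = 0.06 + 0.12 + 0.10 = 0.28; P(X=3 | Y=3) = 0.10/0.28 = 0.357143.
Difference = -0.10714.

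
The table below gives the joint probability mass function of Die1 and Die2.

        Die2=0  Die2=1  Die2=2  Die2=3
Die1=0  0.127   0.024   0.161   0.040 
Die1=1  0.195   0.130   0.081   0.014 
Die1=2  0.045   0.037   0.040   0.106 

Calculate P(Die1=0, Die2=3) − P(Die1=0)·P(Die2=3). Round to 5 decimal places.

-0.01632

P(Die1=0) = 0.127 + 0.024 + 0.161 + 0.040 = 0.352.
P(Die2=3) = 0.040 + 0.014 + 0.106 = 0.160.
P(Die1=0, Die2=3) − P(Die1=0)P(Die2=3) = 0.040 − 0.352×0.160 = -0.01632.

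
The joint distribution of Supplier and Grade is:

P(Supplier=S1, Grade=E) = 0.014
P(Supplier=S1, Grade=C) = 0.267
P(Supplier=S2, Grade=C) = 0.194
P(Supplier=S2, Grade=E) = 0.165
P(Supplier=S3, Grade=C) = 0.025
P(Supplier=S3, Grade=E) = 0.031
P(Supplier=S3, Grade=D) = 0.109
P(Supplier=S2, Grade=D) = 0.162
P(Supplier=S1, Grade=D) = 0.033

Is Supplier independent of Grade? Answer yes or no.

P(Supplier=S1) = 0.314 and P(Grade=C) = 0.486, so their product is 0.15260, but P(Supplier=S1, Grade=C) = 0.267. Since these differ, Supplier and Grade are not independent.

no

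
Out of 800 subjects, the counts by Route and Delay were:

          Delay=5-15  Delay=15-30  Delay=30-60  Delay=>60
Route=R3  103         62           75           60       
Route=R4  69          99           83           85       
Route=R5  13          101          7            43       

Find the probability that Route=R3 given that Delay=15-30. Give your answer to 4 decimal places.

Total with Delay=15-30: 62 + 99 + 101 = 262.
P(Route=R3 | Delay=15-30) = 62/262 = 0.2366.

0.2366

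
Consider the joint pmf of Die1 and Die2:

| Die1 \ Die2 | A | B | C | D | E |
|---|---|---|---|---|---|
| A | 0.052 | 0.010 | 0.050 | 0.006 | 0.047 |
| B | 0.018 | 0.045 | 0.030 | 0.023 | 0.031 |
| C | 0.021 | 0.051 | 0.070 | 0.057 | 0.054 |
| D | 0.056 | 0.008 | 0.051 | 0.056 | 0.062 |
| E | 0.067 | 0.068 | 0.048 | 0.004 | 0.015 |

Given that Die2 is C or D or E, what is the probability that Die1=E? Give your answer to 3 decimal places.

0.111

P(Die2=C) = 0.050 + 0.030 + 0.070 + 0.051 + 0.048 = 0.249.
P(Die2=D) = 0.006 + 0.023 + 0.057 + 0.056 + 0.004 = 0.146.
P(Die2=E) = 0.047 + 0.031 + 0.054 + 0.062 + 0.015 = 0.209.
P(Die2 ∈ {C, D, E}) = 0.249 + 0.146 + 0.209 = 0.604; P(Die1=E, Die2 ∈ {C, D, E}) = 0.048 + 0.004 + 0.015 = 0.067.
P(Die1=E | Die2 ∈ {C, D, E}) = 0.067/0.604 = 0.111.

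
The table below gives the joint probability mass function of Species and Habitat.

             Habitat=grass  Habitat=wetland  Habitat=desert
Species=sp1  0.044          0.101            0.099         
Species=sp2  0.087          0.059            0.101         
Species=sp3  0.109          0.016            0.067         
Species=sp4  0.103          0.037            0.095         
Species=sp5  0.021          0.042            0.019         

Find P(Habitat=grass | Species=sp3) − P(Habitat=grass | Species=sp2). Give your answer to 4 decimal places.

P(Species=sp3) = 0.109 + 0.016 + 0.067 = 0.192; P(Habitat=grass | Species=sp3) = 0.109/0.192 = 0.56771.
P(Species=sp2) = 0.087 + 0.059 + 0.101 = 0.247; P(Habitat=grass | Species=sp2) = 0.087/0.247 = 0.35223.
Difference = 0.2155.

0.2155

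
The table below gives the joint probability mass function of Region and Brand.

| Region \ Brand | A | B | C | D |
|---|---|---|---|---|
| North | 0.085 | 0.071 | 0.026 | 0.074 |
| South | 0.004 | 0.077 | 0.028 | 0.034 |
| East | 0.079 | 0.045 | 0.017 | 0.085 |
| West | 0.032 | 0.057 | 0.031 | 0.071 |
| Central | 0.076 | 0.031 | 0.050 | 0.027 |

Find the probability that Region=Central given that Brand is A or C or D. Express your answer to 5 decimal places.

P(Brand=A) = 0.085 + 0.004 + 0.079 + 0.032 + 0.076 = 0.276.
P(Brand=C) = 0.026 + 0.028 + 0.017 + 0.031 + 0.050 = 0.152.
P(Brand=D) = 0.074 + 0.034 + 0.085 + 0.071 + 0.027 = 0.291.
P(Brand ∈ {A, C, D}) = 0.276 + 0.152 + 0.291 = 0.719; P(Region=Central, Brand ∈ {A, C, D}) = 0.076 + 0.050 + 0.027 = 0.153.
P(Region=Central | Brand ∈ {A, C, D}) = 0.153/0.719 = 0.21280.

0.21280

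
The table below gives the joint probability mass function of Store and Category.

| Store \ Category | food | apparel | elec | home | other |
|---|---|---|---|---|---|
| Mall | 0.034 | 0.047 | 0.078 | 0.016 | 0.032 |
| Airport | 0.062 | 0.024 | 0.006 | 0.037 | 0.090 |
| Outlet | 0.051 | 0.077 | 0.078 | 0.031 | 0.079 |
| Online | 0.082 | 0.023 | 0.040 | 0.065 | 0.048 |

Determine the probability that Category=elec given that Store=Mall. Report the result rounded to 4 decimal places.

0.3768

P(Store=Mall) = 0.034 + 0.047 + 0.078 + 0.016 + 0.032 = 0.207.
P(Category=elec | Store=Mall) = 0.078/0.207 = 0.3768.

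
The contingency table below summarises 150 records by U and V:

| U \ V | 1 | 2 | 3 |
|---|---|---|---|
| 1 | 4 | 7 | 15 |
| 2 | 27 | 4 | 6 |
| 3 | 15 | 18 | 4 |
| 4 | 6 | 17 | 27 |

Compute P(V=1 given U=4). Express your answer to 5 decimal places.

Total with U=4: 6 + 17 + 27 = 50.
P(V=1 | U=4) = 6/50 = 0.12000.

0.12000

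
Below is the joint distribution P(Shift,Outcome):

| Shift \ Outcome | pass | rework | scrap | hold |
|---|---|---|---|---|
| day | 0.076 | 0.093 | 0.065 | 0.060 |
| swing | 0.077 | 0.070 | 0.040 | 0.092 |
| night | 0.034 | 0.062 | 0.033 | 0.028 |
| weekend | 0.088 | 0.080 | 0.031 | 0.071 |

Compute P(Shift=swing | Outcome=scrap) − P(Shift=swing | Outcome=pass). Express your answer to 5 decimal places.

-0.04331

P(Outcome=scrap) = 0.065 + 0.040 + 0.033 + 0.031 = 0.169; P(Shift=swing | Outcome=scrap) = 0.040/0.169 = 0.236686.
P(Outcome=pass) = 0.076 + 0.077 + 0.034 + 0.088 = 0.275; P(Shift=swing | Outcome=pass) = 0.077/0.275 = 0.280000.
Difference = -0.04331.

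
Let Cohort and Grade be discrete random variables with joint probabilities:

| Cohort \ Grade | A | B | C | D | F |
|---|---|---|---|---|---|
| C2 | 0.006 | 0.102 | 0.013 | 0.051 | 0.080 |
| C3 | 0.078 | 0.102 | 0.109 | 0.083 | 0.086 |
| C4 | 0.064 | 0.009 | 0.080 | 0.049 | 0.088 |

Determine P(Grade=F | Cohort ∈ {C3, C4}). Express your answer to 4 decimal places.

0.2326

P(Cohort=C3) = 0.078 + 0.102 + 0.109 + 0.083 + 0.086 = 0.458.
P(Cohort=C4) = 0.064 + 0.009 + 0.080 + 0.049 + 0.088 = 0.290.
P(Cohort ∈ {C3, C4}) = 0.458 + 0.290 = 0.748; P(Grade=F, Cohort ∈ {C3, C4}) = 0.086 + 0.088 = 0.174.
P(Grade=F | Cohort ∈ {C3, C4}) = 0.174/0.748 = 0.2326.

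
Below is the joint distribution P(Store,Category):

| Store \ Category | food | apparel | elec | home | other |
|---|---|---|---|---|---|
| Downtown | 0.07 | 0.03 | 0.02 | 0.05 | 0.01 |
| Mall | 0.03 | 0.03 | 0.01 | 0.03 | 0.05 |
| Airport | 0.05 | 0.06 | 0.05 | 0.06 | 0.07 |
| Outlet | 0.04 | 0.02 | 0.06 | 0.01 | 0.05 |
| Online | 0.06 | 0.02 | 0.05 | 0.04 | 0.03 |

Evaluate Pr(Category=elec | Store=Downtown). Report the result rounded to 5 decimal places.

0.11111

P(Store=Downtown) = 0.07 + 0.03 + 0.02 + 0.05 + 0.01 = 0.18.
P(Category=elec | Store=Downtown) = 0.02/0.18 = 0.11111.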